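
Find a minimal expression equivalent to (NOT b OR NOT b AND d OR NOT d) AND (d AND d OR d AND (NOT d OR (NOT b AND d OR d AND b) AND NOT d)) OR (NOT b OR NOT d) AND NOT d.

(NOT b OR NOT b AND d OR NOT d) AND (d AND d OR d AND (NOT d OR (NOT b AND d OR d AND b) AND NOT d)) OR (NOT b OR NOT d) AND NOT d
= (NOT b OR NOT b AND d OR NOT d) AND (d AND d OR d AND (NOT d OR d AND NOT d)) OR (NOT b OR NOT d) AND NOT d
= (NOT b OR NOT b AND d OR NOT d) AND (d AND d OR d AND NOT d) OR (NOT b OR NOT d) AND NOT d
= (NOT b OR NOT b AND d OR NOT d) AND d OR (NOT b OR NOT d) AND NOT d
= (NOT b OR NOT d) AND d OR (NOT b OR NOT d) AND NOT d
= NOT b OR NOT d

NOT b OR NOT d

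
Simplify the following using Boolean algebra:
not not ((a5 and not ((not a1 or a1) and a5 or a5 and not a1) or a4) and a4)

a4

not not ((a5 and not ((not a1 or a1) and a5 or a5 and not a1) or a4) and a4)
= not not ((a5 and not (a5 or a5 and not a1) or a4) and a4)   [complement / identity]
= not not ((a5 and not a5 or a4) and a4)   [absorption]
= not not (a4 and a4)   [complement / identity]
= not not a4   [idempotence]
= a4   [double negation]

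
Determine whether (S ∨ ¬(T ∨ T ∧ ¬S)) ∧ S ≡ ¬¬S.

E1: (S ∨ ¬(T ∨ T ∧ ¬S)) ∧ S
    = (S ∨ ¬T) ∧ S   — absorption
    = S   — absorption
E2: ¬¬S
    = S   — double negation
Both reduce to S, so they are equivalent.

Yes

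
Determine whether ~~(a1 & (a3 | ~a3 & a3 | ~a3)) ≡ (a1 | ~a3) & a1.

E1: ~~(a1 & (a3 | ~a3 & a3 | ~a3))
    = ~~(a1 & (a3 | ~a3))   — complement / identity
    = ~~a1   — complement / identity
    = a1   — double negation
E2: (a1 | ~a3) & a1
    = a1   — absorption
Both reduce to a1, so they are equivalent.

Yes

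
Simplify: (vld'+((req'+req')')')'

vld·req

(vld'+((req'+req')')')'
= (vld'+((req')')')'   — idempotence
= (vld'+req')'   — double negation
= vld·req   — De Morgan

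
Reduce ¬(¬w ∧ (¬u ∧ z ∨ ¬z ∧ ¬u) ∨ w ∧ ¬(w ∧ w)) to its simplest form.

w ∨ u

¬(¬w ∧ (¬u ∧ z ∨ ¬z ∧ ¬u) ∨ w ∧ ¬(w ∧ w))
= ¬(¬w ∧ (¬u ∧ z ∨ ¬z ∧ ¬u) ∨ w ∧ ¬w)
= ¬(¬w ∧ (¬u ∧ z ∨ ¬z ∧ ¬u))
= ¬(¬w ∧ ¬u)
= w ∨ u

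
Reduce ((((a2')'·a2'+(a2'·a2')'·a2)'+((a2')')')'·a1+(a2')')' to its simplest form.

a2'

((((a2')'·a2'+(a2'·a2')'·a2)'+((a2')')')'·a1+(a2')')'
= ((((a2')'·a2'+(a2')'·a2)'+((a2')')')'·a1+(a2')')'   [idempotence]
= ((((a2')')'+((a2')')')'·a1+(a2')')'   [distribution]
= ((((a2')')')'·a1+(a2')')'   [idempotence]
= ((a2')'·a1+(a2')')'   [double negation]
= ((a2')')'   [absorption]
= a2'   [double negation]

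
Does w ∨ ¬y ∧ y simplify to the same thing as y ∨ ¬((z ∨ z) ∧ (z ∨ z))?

No

E1: w ∨ ¬y ∧ y
    = w   — complement / identity
E2: y ∨ ¬((z ∨ z) ∧ (z ∨ z))
    = y ∨ ¬(z ∧ z ∨ z)   — distribution
    = y ∨ ¬(z ∨ z)   — idempotence
    = y ∨ ¬z   — idempotence
These differ: at w=0, y=0, z=0, E1 = 0 but E2 = 1.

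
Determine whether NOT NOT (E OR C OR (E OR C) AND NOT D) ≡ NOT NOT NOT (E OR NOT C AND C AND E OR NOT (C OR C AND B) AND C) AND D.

E1: NOT NOT (E OR C OR (E OR C) AND NOT D)
    = NOT NOT (E OR C)   — absorption
    = E OR C   — double negation
E2: NOT NOT NOT (E OR NOT C AND C AND E OR NOT (C OR C AND B) AND C) AND D
    = NOT NOT NOT (E OR NOT C AND C AND E OR NOT C AND C) AND D   — absorption
    = NOT NOT NOT (E OR NOT C AND C) AND D   — absorption
    = NOT (E OR NOT C AND C) AND D   — double negation
    = NOT E AND D   — complement / identity
These differ: at B=0, C=0, D=0, E=1, E1 = 1 but E2 = 0.

No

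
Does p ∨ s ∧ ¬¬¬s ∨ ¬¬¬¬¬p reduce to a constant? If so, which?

yes, True

p ∨ s ∧ ¬¬¬s ∨ ¬¬¬¬¬p
= p ∨ s ∧ ¬s ∨ ¬¬¬¬¬p   (double negation)
= p ∨ s ∧ ¬s ∨ ¬¬¬p   (double negation)
= p ∨ s ∧ ¬s ∨ ¬p   (double negation)
= p ∨ ¬p   (complement / identity)
= True   (complement)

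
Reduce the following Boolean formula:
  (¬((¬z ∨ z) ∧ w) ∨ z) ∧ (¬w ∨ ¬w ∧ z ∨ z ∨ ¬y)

(¬((¬z ∨ z) ∧ w) ∨ z) ∧ (¬w ∨ ¬w ∧ z ∨ z ∨ ¬y)
= (¬w ∨ z) ∧ (¬w ∨ ¬w ∧ z ∨ z ∨ ¬y)   [complement / identity]
= (¬w ∨ z) ∧ (¬w ∨ z ∨ ¬y)   [absorption]
= ¬w ∨ z   [absorption]

¬w ∨ z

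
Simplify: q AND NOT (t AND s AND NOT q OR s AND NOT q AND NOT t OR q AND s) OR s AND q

q

q AND NOT (t AND s AND NOT q OR s AND NOT q AND NOT t OR q AND s) OR s AND q
= q AND NOT (s AND NOT q OR q AND s) OR s AND q
= q AND NOT s OR s AND q
= q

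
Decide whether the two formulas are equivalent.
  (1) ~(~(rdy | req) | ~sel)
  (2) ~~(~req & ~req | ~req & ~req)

No

E1: ~(~(rdy | req) | ~sel)
    = (rdy | req) & sel   — De Morgan
E2: ~~(~req & ~req | ~req & ~req)
    = ~~(~req & ~req)   — idempotence
    = ~~~req   — idempotence
    = ~req   — double negation
These differ: at rdy=0, req=0, sel=0, E1 = 0 but E2 = 1.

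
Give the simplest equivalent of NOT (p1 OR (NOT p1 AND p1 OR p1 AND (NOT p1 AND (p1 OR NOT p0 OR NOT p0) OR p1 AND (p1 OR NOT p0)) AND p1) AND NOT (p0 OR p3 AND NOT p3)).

NOT (p1 OR (NOT p1 AND p1 OR p1 AND (NOT p1 AND (p1 OR NOT p0 OR NOT p0) OR p1 AND (p1 OR NOT p0)) AND p1) AND NOT (p0 OR p3 AND NOT p3))
= NOT (p1 OR (NOT p1 AND p1 OR p1 AND (NOT p1 AND (p1 OR NOT p0 OR NOT p0) OR p1 AND (p1 OR NOT p0)) AND p1) AND NOT p0)   — complement / identity
= NOT (p1 OR (NOT p1 AND p1 OR p1 AND (NOT p1 AND (p1 OR NOT p0) OR p1 AND (p1 OR NOT p0)) AND p1) AND NOT p0)   — idempotence
= NOT (p1 OR (NOT p1 AND p1 OR p1 AND (p1 OR NOT p0) AND p1) AND NOT p0)   — distribution
= NOT (p1 OR (NOT p1 AND p1 OR p1 AND p1) AND NOT p0)   — absorption
= NOT (p1 OR p1 AND NOT p0)   — distribution
= NOT p1   — absorption

NOT p1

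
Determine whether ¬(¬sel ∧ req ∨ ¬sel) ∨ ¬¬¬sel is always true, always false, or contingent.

always true

¬(¬sel ∧ req ∨ ¬sel) ∨ ¬¬¬sel
= ¬¬sel ∨ ¬¬¬sel   — absorption
= sel ∨ ¬¬¬sel   — double negation
= sel ∨ ¬sel   — double negation
= True   — complement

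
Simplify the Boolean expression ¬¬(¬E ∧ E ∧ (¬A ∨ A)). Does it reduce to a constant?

¬¬(¬E ∧ E ∧ (¬A ∨ A))
= ¬¬(¬E ∧ E)   [complement / identity]
= ¬E ∧ E   [double negation]
= False   [complement]

False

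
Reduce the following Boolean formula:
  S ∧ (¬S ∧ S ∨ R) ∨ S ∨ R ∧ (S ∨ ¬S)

S ∧ (¬S ∧ S ∨ R) ∨ S ∨ R ∧ (S ∨ ¬S)
= S ∧ R ∨ S ∨ R ∧ (S ∨ ¬S)
= S ∨ R ∧ (S ∨ ¬S)
= S ∨ R

S ∨ R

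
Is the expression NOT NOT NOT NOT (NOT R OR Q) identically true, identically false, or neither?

neither

NOT NOT NOT NOT (NOT R OR Q)
= NOT NOT (NOT R OR Q)   — double negation
= NOT R OR Q   — double negation
This depends on Q, R, so it is not a constant.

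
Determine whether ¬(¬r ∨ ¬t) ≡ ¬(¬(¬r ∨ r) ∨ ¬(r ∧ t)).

Yes

E1: ¬(¬r ∨ ¬t)
    = r ∧ t
E2: ¬(¬(¬r ∨ r) ∨ ¬(r ∧ t))
    = (¬r ∨ r) ∧ r ∧ t
    = r ∧ t
Both reduce to r ∧ t, so they are equivalent.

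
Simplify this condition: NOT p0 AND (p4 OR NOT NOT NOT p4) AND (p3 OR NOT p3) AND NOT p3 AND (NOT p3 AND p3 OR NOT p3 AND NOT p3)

NOT p0 AND NOT p3

NOT p0 AND (p4 OR NOT NOT NOT p4) AND (p3 OR NOT p3) AND NOT p3 AND (NOT p3 AND p3 OR NOT p3 AND NOT p3)
= NOT p0 AND (p4 OR NOT p4) AND (p3 OR NOT p3) AND NOT p3 AND (NOT p3 AND p3 OR NOT p3 AND NOT p3)   (double negation)
= NOT p0 AND (p4 OR NOT p4) AND (p3 OR NOT p3) AND NOT p3 AND (p3 OR NOT p3) AND NOT p3   (distribution)
= NOT p0 AND (p4 OR NOT p4) AND (p3 OR NOT p3) AND NOT p3   (idempotence)
= NOT p0 AND (p4 OR NOT p4) AND NOT p3   (complement / identity)
= NOT p0 AND NOT p3   (complement / identity)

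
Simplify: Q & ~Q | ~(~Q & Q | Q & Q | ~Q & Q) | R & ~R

Q & ~Q | ~(~Q & Q | Q & Q | ~Q & Q) | R & ~R
= Q & ~Q | ~(Q & Q | ~Q & Q) | R & ~R   (complement / identity)
= ~(Q & Q | ~Q & Q) | R & ~R   (complement / identity)
= ~(Q & Q | ~Q & Q)   (complement / identity)
= ~Q   (distribution)

~Q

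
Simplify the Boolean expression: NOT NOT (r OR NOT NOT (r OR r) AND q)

r

NOT NOT (r OR NOT NOT (r OR r) AND q)
= NOT NOT (r OR NOT NOT r AND q)
= NOT NOT (r OR r AND q)
= NOT NOT r
= r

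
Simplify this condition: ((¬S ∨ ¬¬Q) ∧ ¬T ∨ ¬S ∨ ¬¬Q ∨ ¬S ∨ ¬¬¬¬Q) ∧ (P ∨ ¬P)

((¬S ∨ ¬¬Q) ∧ ¬T ∨ ¬S ∨ ¬¬Q ∨ ¬S ∨ ¬¬¬¬Q) ∧ (P ∨ ¬P)
= ((¬S ∨ ¬¬Q) ∧ ¬T ∨ ¬S ∨ ¬¬Q ∨ ¬S ∨ ¬¬Q) ∧ (P ∨ ¬P)   — double negation
= ((¬S ∨ ¬¬Q) ∧ ¬T ∨ ¬S ∨ ¬¬Q) ∧ (P ∨ ¬P)   — idempotence
= (¬S ∨ ¬¬Q) ∧ ¬T ∨ ¬S ∨ ¬¬Q   — complement / identity
= ¬S ∨ ¬¬Q   — absorption
= ¬S ∨ Q   — double negation

¬S ∨ Q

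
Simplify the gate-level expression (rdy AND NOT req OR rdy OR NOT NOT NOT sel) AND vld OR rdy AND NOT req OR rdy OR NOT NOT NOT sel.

rdy OR NOT sel

(rdy AND NOT req OR rdy OR NOT NOT NOT sel) AND vld OR rdy AND NOT req OR rdy OR NOT NOT NOT sel
= rdy AND NOT req OR rdy OR NOT NOT NOT sel   [absorption]
= rdy OR NOT NOT NOT sel   [absorption]
= rdy OR NOT sel   [double negation]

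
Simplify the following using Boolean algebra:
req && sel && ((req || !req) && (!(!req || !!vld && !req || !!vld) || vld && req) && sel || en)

req && sel

req && sel && ((req || !req) && (!(!req || !!vld && !req || !!vld) || vld && req) && sel || en)
= req && sel && ((req || !req) && (!(!req || !!vld) || vld && req) && sel || en)   (absorption)
= req && sel && ((req || !req) && (req && !vld || vld && req) && sel || en)   (De Morgan)
= req && sel && ((req && !vld || vld && req) && sel || en)   (complement / identity)
= req && sel && (req && sel || en)   (distribution)
= req && sel   (absorption)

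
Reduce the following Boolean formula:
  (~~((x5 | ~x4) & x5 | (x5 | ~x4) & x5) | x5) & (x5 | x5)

(~~((x5 | ~x4) & x5 | (x5 | ~x4) & x5) | x5) & (x5 | x5)
= ((x5 | ~x4) & x5 | (x5 | ~x4) & x5 | x5) & (x5 | x5)
= ((x5 | ~x4) & x5 | x5) & (x5 | x5)
= (x5 | x5) & (x5 | x5)
= x5 | x5
= x5

x5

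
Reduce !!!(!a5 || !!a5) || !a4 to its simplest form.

!!!(!a5 || !!a5) || !a4
= !(!a5 || !!a5) || !a4   — double negation
= a5 && !a5 || !a4   — De Morgan
= !a4   — complement / identity

!a4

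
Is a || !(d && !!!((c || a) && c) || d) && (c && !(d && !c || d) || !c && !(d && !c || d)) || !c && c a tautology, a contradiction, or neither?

neither

a || !(d && !!!((c || a) && c) || d) && (c && !(d && !c || d) || !c && !(d && !c || d)) || !c && c
= a || !(d && !!!((c || a) && c) || d) && !(d && !c || d) || !c && c   (distribution)
= a || !(d && !((c || a) && c) || d) && !(d && !c || d) || !c && c   (double negation)
= a || !(d && !c || d) && !(d && !c || d) || !c && c   (absorption)
= a || !(d && !c || d) || !c && c   (idempotence)
= a || !d || !c && c   (absorption)
= a || !d   (complement / identity)
This depends on a, d, so it is not a constant.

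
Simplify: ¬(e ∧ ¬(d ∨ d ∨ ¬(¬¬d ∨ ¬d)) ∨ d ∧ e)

¬e

¬(e ∧ ¬(d ∨ d ∨ ¬(¬¬d ∨ ¬d)) ∨ d ∧ e)
= ¬(e ∧ ¬(d ∨ d ∨ ¬d ∧ d) ∨ d ∧ e)
= ¬(e ∧ ¬(d ∨ d) ∨ d ∧ e)
= ¬(e ∧ ¬d ∨ d ∧ e)
= ¬e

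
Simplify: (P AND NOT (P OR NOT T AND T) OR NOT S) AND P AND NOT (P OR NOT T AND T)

FALSE

(P AND NOT (P OR NOT T AND T) OR NOT S) AND P AND NOT (P OR NOT T AND T)
= P AND NOT (P OR NOT T AND T)   (absorption)
= P AND NOT P   (complement / identity)
= FALSE   (complement)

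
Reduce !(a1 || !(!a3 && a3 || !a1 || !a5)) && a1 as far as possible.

!(a1 || !(!a3 && a3 || !a1 || !a5)) && a1
= !(a1 || !(!a1 || !a5)) && a1   (complement / identity)
= !(a1 || a1 && a5) && a1   (De Morgan)
= !a1 && a1   (absorption)
= false   (complement)

false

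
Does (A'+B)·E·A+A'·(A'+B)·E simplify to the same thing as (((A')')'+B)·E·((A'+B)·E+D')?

E1: (A'+B)·E·A+A'·(A'+B)·E
    = (A'+B)·E   (distribution)
E2: (((A')')'+B)·E·((A'+B)·E+D')
    = (A'+B)·E·((A'+B)·E+D')   (double negation)
    = (A'+B)·E   (absorption)
Both reduce to (A'+B)·E, so they are equivalent.

Yes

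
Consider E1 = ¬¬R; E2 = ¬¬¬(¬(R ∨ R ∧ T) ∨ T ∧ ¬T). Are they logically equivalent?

Yes

E1: ¬¬R
    = R   (double negation)
E2: ¬¬¬(¬(R ∨ R ∧ T) ∨ T ∧ ¬T)
    = ¬(¬(R ∨ R ∧ T) ∨ T ∧ ¬T)   (double negation)
    = ¬¬(R ∨ R ∧ T)   (complement / identity)
    = R ∨ R ∧ T   (double negation)
    = R   (absorption)
Both reduce to R, so they are equivalent.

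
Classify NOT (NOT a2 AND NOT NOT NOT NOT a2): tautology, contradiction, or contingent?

NOT (NOT a2 AND NOT NOT NOT NOT a2)
= NOT (NOT a2 AND NOT NOT a2)   [double negation]
= a2 OR NOT a2   [De Morgan]
= TRUE   [complement]

tautology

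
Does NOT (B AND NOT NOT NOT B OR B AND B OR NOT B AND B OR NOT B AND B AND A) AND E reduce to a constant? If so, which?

NOT (B AND NOT NOT NOT B OR B AND B OR NOT B AND B OR NOT B AND B AND A) AND E
= NOT (B AND NOT B OR B AND B OR NOT B AND B OR NOT B AND B AND A) AND E   (double negation)
= NOT (B AND NOT B OR B AND B OR NOT B AND B) AND E   (absorption)
= NOT (B AND NOT B OR B AND B) AND E   (complement / identity)
= NOT B AND E   (distribution)
This depends on B, E, so it is not a constant.

no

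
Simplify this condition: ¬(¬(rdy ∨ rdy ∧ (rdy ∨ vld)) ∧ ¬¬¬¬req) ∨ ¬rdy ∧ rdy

rdy ∨ ¬req

¬(¬(rdy ∨ rdy ∧ (rdy ∨ vld)) ∧ ¬¬¬¬req) ∨ ¬rdy ∧ rdy
= ¬(¬(rdy ∨ rdy ∧ (rdy ∨ vld)) ∧ ¬¬req) ∨ ¬rdy ∧ rdy   [double negation]
= ¬(¬(rdy ∨ rdy) ∧ ¬¬req) ∨ ¬rdy ∧ rdy   [absorption]
= rdy ∨ rdy ∨ ¬req ∨ ¬rdy ∧ rdy   [De Morgan]
= rdy ∨ rdy ∨ ¬req   [complement / identity]
= rdy ∨ ¬req   [idempotence]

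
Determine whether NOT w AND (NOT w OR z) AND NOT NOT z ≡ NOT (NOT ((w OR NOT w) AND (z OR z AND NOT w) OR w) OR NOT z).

No

E1: NOT w AND (NOT w OR z) AND NOT NOT z
    = NOT w AND (NOT w OR z) AND z   (double negation)
    = NOT w AND z   (absorption)
E2: NOT (NOT ((w OR NOT w) AND (z OR z AND NOT w) OR w) OR NOT z)
    = NOT (NOT ((w OR NOT w) AND z OR w) OR NOT z)   (absorption)
    = NOT (NOT (z OR w) OR NOT z)   (complement / identity)
    = (z OR w) AND z   (De Morgan)
    = z   (absorption)
These differ: at w=1, z=1, E1 = 0 but E2 = 1.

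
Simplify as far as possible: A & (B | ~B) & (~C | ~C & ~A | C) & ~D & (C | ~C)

A & ~D

A & (B | ~B) & (~C | ~C & ~A | C) & ~D & (C | ~C)
= A & (~C | ~C & ~A | C) & ~D & (C | ~C)   — complement / identity
= A & (~C | C) & ~D & (C | ~C)   — absorption
= A & (~C | C) & ~D   — complement / identity
= A & ~D   — complement / identity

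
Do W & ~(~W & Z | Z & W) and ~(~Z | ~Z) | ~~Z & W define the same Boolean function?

E1: W & ~(~W & Z | Z & W)
    = W & ~Z
E2: ~(~Z | ~Z) | ~~Z & W
    = ~~Z | ~~Z & W
    = ~~Z
    = Z
These differ: at W=1, Z=0, E1 = 1 but E2 = 0.

No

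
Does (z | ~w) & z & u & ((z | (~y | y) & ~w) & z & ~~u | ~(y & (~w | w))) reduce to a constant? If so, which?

no

(z | ~w) & z & u & ((z | (~y | y) & ~w) & z & ~~u | ~(y & (~w | w)))
= (z | ~w) & z & u & ((z | (~y | y) & ~w) & z & u | ~(y & (~w | w)))   — double negation
= (z | ~w) & z & u & ((z | (~y | y) & ~w) & z & u | ~y)   — complement / identity
= (z | ~w) & z & u & ((z | ~w) & z & u | ~y)   — complement / identity
= (z | ~w) & z & u   — absorption
= z & u   — absorption
This depends on u, z, so it is not a constant.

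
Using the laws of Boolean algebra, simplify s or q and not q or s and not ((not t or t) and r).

s

s or q and not q or s and not ((not t or t) and r)
= s or s and not ((not t or t) and r)
= s or s and not r
= s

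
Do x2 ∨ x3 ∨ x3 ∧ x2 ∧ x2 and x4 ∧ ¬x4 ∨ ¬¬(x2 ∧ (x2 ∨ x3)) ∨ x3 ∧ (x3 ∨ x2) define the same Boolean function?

Yes

E1: x2 ∨ x3 ∨ x3 ∧ x2 ∧ x2
    = x2 ∨ x3 ∨ x3 ∧ x2
    = x2 ∨ x3
E2: x4 ∧ ¬x4 ∨ ¬¬(x2 ∧ (x2 ∨ x3)) ∨ x3 ∧ (x3 ∨ x2)
    = x4 ∧ ¬x4 ∨ ¬¬x2 ∨ x3 ∧ (x3 ∨ x2)
    = x4 ∧ ¬x4 ∨ x2 ∨ x3 ∧ (x3 ∨ x2)
    = x4 ∧ ¬x4 ∨ x2 ∨ x3
    = x2 ∨ x3
Both reduce to x2 ∨ x3, so they are equivalent.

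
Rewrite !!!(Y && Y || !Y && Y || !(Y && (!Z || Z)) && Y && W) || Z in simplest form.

!!!(Y && Y || !Y && Y || !(Y && (!Z || Z)) && Y && W) || Z
= !!!(Y && Y || !Y && Y || !Y && Y && W) || Z
= !!!(Y && Y || !Y && Y) || Z
= !!!Y || Z
= !Y || Z

!Y || Z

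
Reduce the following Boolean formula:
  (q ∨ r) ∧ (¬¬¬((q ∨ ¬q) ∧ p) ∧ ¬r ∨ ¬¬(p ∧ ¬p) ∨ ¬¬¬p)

(q ∨ r) ∧ (¬¬¬((q ∨ ¬q) ∧ p) ∧ ¬r ∨ ¬¬(p ∧ ¬p) ∨ ¬¬¬p)
= (q ∨ r) ∧ (¬¬¬((q ∨ ¬q) ∧ p) ∧ ¬r ∨ p ∧ ¬p ∨ ¬¬¬p)
= (q ∨ r) ∧ (¬¬¬((q ∨ ¬q) ∧ p) ∧ ¬r ∨ ¬¬¬p)
= (q ∨ r) ∧ (¬¬¬((q ∨ ¬q) ∧ p) ∧ ¬r ∨ ¬p)
= (q ∨ r) ∧ (¬¬¬p ∧ ¬r ∨ ¬p)
= (q ∨ r) ∧ (¬p ∧ ¬r ∨ ¬p)
= (q ∨ r) ∧ ¬p

(q ∨ r) ∧ ¬p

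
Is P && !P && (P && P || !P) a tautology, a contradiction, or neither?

P && !P && (P && P || !P)
= P && !P && (P || !P)
= P && !P
= false

contradiction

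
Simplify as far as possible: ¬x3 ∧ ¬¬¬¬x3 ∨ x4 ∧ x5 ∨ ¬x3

x4 ∧ x5 ∨ ¬x3

¬x3 ∧ ¬¬¬¬x3 ∨ x4 ∧ x5 ∨ ¬x3
= ¬x3 ∧ ¬¬x3 ∨ x4 ∧ x5 ∨ ¬x3   [double negation]
= ¬x3 ∧ x3 ∨ x4 ∧ x5 ∨ ¬x3   [double negation]
= x4 ∧ x5 ∨ ¬x3   [complement / identity]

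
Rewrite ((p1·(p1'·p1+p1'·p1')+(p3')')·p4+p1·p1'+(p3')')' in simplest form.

((p1·(p1'·p1+p1'·p1')+(p3')')·p4+p1·p1'+(p3')')'
= ((p1·p1'+(p3')')·p4+p1·p1'+(p3')')'   — distribution
= (p1·p1'+(p3')')'   — absorption
= ((p3')')'   — complement / identity
= p3'   — double negation

p3'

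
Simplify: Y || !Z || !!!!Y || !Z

Y || !Z || !!!!Y || !Z
= Y || !Z || !!Y || !Z   [double negation]
= Y || !Z || Y || !Z   [double negation]
= Y || !Z   [idempotence]

Y || !Z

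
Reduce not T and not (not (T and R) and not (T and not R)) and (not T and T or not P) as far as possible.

False

not T and not (not (T and R) and not (T and not R)) and (not T and T or not P)
= not T and (T and R or T and not R) and (not T and T or not P)   (De Morgan)
= not T and T and (not T and T or not P)   (distribution)
= not T and T   (absorption)
= False   (complement)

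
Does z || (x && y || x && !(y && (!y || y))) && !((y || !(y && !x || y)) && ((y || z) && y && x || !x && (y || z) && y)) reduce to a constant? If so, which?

z || (x && y || x && !(y && (!y || y))) && !((y || !(y && !x || y)) && ((y || z) && y && x || !x && (y || z) && y))
= z || (x && y || x && !y) && !((y || !(y && !x || y)) && ((y || z) && y && x || !x && (y || z) && y))   — complement / identity
= z || (x && y || x && !y) && !((y || !(y && !x || y)) && (y || z) && y)   — distribution
= z || (x && y || x && !y) && !((y || !y) && (y || z) && y)   — absorption
= z || (x && y || x && !y) && !((y || !y) && y)   — absorption
= z || x && !((y || !y) && y)   — distribution
= z || x && !y   — complement / identity
This depends on x, y, z, so it is not a constant.

no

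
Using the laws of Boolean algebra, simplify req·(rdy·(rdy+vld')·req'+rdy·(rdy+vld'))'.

req·rdy'

req·(rdy·(rdy+vld')·req'+rdy·(rdy+vld'))'
= req·(rdy·(rdy+vld'))'   — absorption
= req·rdy'   — absorption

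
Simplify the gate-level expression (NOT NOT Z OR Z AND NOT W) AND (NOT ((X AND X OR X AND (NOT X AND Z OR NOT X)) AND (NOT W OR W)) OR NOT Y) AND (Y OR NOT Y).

(NOT NOT Z OR Z AND NOT W) AND (NOT ((X AND X OR X AND (NOT X AND Z OR NOT X)) AND (NOT W OR W)) OR NOT Y) AND (Y OR NOT Y)
= (NOT NOT Z OR Z AND NOT W) AND (NOT (X AND X OR X AND (NOT X AND Z OR NOT X)) OR NOT Y) AND (Y OR NOT Y)   — complement / identity
= (Z OR Z AND NOT W) AND (NOT (X AND X OR X AND (NOT X AND Z OR NOT X)) OR NOT Y) AND (Y OR NOT Y)   — double negation
= (Z OR Z AND NOT W) AND (NOT (X AND X OR X AND NOT X) OR NOT Y) AND (Y OR NOT Y)   — absorption
= Z AND (NOT (X AND X OR X AND NOT X) OR NOT Y) AND (Y OR NOT Y)   — absorption
= Z AND (NOT X OR NOT Y) AND (Y OR NOT Y)   — distribution
= Z AND (NOT X OR NOT Y)   — complement / identity

Z AND (NOT X OR NOT Y)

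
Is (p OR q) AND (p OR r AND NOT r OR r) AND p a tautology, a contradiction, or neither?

(p OR q) AND (p OR r AND NOT r OR r) AND p
= (p OR q) AND (p OR r) AND p   [complement / identity]
= (p OR q) AND p   [absorption]
= p   [absorption]
This depends on p, so it is not a constant.

neither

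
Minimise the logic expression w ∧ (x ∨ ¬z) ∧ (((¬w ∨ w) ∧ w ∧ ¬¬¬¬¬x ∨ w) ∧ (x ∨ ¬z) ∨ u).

w ∧ (x ∨ ¬z)

w ∧ (x ∨ ¬z) ∧ (((¬w ∨ w) ∧ w ∧ ¬¬¬¬¬x ∨ w) ∧ (x ∨ ¬z) ∨ u)
= w ∧ (x ∨ ¬z) ∧ (((¬w ∨ w) ∧ w ∧ ¬¬¬x ∨ w) ∧ (x ∨ ¬z) ∨ u)
= w ∧ (x ∨ ¬z) ∧ ((w ∧ ¬¬¬x ∨ w) ∧ (x ∨ ¬z) ∨ u)
= w ∧ (x ∨ ¬z) ∧ ((w ∧ ¬x ∨ w) ∧ (x ∨ ¬z) ∨ u)
= w ∧ (x ∨ ¬z) ∧ (w ∧ (x ∨ ¬z) ∨ u)
= w ∧ (x ∨ ¬z)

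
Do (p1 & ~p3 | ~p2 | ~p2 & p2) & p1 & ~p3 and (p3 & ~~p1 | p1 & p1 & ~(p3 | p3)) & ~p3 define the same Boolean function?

E1: (p1 & ~p3 | ~p2 | ~p2 & p2) & p1 & ~p3
    = (p1 & ~p3 | ~p2) & p1 & ~p3   [complement / identity]
    = p1 & ~p3   [absorption]
E2: (p3 & ~~p1 | p1 & p1 & ~(p3 | p3)) & ~p3
    = (p3 & p1 | p1 & p1 & ~(p3 | p3)) & ~p3   [double negation]
    = (p3 & p1 | p1 & ~(p3 | p3)) & ~p3   [idempotence]
    = (p3 & p1 | p1 & ~p3) & ~p3   [idempotence]
    = p1 & ~p3   [distribution]
Both reduce to p1 & ~p3, so they are equivalent.

Yes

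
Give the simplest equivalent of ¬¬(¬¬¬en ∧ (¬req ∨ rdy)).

¬¬(¬¬¬en ∧ (¬req ∨ rdy))
= ¬¬(¬en ∧ (¬req ∨ rdy))
= ¬en ∧ (¬req ∨ rdy)

¬en ∧ (¬req ∨ rdy)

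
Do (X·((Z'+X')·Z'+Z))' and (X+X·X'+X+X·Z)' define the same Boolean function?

E1: (X·((Z'+X')·Z'+Z))'
    = (X·(Z'+Z))'
    = X'
E2: (X+X·X'+X+X·Z)'
    = (X+X+X·Z)'
    = (X+X·Z)'
    = X'
Both reduce to X', so they are equivalent.

Yes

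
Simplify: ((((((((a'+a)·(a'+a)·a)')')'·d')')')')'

a'·d'

((((((((a'+a)·(a'+a)·a)')')'·d')')')')'
= ((((((a'+a)·(a'+a)·a)')')'·d')')'
= ((((((a'+a)·a)')')'·d')')'
= ((((a'+a)·a)'·d')')'
= ((a'·d')')'
= a'·d'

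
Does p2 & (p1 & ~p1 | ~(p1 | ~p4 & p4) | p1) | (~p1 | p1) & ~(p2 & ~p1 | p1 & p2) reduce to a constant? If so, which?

yes, True

p2 & (p1 & ~p1 | ~(p1 | ~p4 & p4) | p1) | (~p1 | p1) & ~(p2 & ~p1 | p1 & p2)
= p2 & (p1 & ~p1 | ~p1 | p1) | (~p1 | p1) & ~(p2 & ~p1 | p1 & p2)
= p2 & (p1 & ~p1 | ~p1 | p1) | (~p1 | p1) & ~p2
= p2 & (~p1 | p1) | (~p1 | p1) & ~p2
= ~p1 | p1
= 1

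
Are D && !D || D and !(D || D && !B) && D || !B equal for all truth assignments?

E1: D && !D || D
    = D   (complement / identity)
E2: !(D || D && !B) && D || !B
    = !D && D || !B   (absorption)
    = !B   (complement / identity)
These differ: at B=0, D=0, E1 = 0 but E2 = 1.

No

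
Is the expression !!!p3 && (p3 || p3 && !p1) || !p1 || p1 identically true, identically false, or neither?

identically true

!!!p3 && (p3 || p3 && !p1) || !p1 || p1
= !p3 && (p3 || p3 && !p1) || !p1 || p1
= !p3 && p3 || !p1 || p1
= !p1 || p1
= true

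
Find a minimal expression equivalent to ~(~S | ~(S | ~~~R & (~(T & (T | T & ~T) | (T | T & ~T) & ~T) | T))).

~(~S | ~(S | ~~~R & (~(T & (T | T & ~T) | (T | T & ~T) & ~T) | T)))
= ~(~S | ~(S | ~~~R & (~(T | T & ~T) | T)))   [distribution]
= ~(~S | ~(S | ~~~R & (~T | T)))   [complement / identity]
= ~(~S | ~(S | ~~~R))   [complement / identity]
= S & (S | ~~~R)   [De Morgan]
= S & (S | ~R)   [double negation]
= S   [absorption]

S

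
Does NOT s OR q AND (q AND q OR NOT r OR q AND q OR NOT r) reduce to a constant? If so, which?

no

NOT s OR q AND (q AND q OR NOT r OR q AND q OR NOT r)
= NOT s OR q AND (q AND q OR NOT r)   (idempotence)
= NOT s OR q AND (q OR NOT r)   (idempotence)
= NOT s OR q   (absorption)
This depends on q, s, so it is not a constant.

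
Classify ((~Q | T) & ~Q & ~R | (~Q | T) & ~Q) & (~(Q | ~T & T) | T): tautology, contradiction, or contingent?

contingent

((~Q | T) & ~Q & ~R | (~Q | T) & ~Q) & (~(Q | ~T & T) | T)
= (~Q | T) & ~Q & (~(Q | ~T & T) | T)   [absorption]
= (~Q | T) & ~Q & (~Q | T)   [complement / identity]
= ~Q & (~Q | T)   [absorption]
= ~Q   [absorption]
This depends on Q, so it is not a constant.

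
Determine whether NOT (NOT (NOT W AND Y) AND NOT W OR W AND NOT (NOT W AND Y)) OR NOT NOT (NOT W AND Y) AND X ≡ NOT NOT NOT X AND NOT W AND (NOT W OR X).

E1: NOT (NOT (NOT W AND Y) AND NOT W OR W AND NOT (NOT W AND Y)) OR NOT NOT (NOT W AND Y) AND X
    = NOT NOT (NOT W AND Y) OR NOT NOT (NOT W AND Y) AND X   (distribution)
    = NOT NOT (NOT W AND Y)   (absorption)
    = NOT W AND Y   (double negation)
E2: NOT NOT NOT X AND NOT W AND (NOT W OR X)
    = NOT NOT NOT X AND NOT W   (absorption)
    = NOT X AND NOT W   (double negation)
These differ: at W=0, X=1, Y=1, E1 = 1 but E2 = 0.

No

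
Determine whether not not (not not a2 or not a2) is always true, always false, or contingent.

not not (not not a2 or not a2)
= not not a2 or not a2   [double negation]
= a2 or not a2   [double negation]
= True   [complement]

always true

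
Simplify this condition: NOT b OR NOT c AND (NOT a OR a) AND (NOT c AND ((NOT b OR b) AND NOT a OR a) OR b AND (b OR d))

NOT b OR NOT c AND (NOT a OR a) AND (NOT c AND ((NOT b OR b) AND NOT a OR a) OR b AND (b OR d))
= NOT b OR NOT c AND (NOT a OR a) AND (NOT c AND ((NOT b OR b) AND NOT a OR a) OR b)   (absorption)
= NOT b OR NOT c AND (NOT a OR a) AND (NOT c AND (NOT a OR a) OR b)   (complement / identity)
= NOT b OR NOT c AND (NOT a OR a)   (absorption)
= NOT b OR NOT c   (complement / identity)

NOT b OR NOT c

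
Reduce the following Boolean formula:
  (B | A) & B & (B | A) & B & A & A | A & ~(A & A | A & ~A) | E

B & A | E

(B | A) & B & (B | A) & B & A & A | A & ~(A & A | A & ~A) | E
= (B | A) & B & (B | A) & B & A & A | A & ~A | E   — distribution
= (B | A) & B & A & A | A & ~A | E   — idempotence
= B & A & A | A & ~A | E   — absorption
= B & A & A | E   — complement / identity
= B & A | E   — idempotence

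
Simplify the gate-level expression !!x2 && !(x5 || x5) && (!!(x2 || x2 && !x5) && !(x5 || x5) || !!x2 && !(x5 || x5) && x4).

!!x2 && !(x5 || x5) && (!!(x2 || x2 && !x5) && !(x5 || x5) || !!x2 && !(x5 || x5) && x4)
= !!x2 && !(x5 || x5) && (!!x2 && !(x5 || x5) || !!x2 && !(x5 || x5) && x4)   (absorption)
= !!x2 && !(x5 || x5) && !!x2 && !(x5 || x5)   (absorption)
= !!x2 && !(x5 || x5)   (idempotence)
= !!x2 && !x5   (idempotence)
= x2 && !x5   (double negation)

x2 && !x5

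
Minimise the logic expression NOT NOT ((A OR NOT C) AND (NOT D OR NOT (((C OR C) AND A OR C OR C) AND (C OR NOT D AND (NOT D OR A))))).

NOT NOT ((A OR NOT C) AND (NOT D OR NOT (((C OR C) AND A OR C OR C) AND (C OR NOT D AND (NOT D OR A)))))
= NOT NOT ((A OR NOT C) AND (NOT D OR NOT (((C OR C) AND A OR C OR C) AND (C OR NOT D))))   (absorption)
= (A OR NOT C) AND (NOT D OR NOT (((C OR C) AND A OR C OR C) AND (C OR NOT D)))   (double negation)
= (A OR NOT C) AND (NOT D OR NOT ((C OR C) AND (C OR NOT D)))   (absorption)
= (A OR NOT C) AND (NOT D OR NOT (C OR C AND NOT D))   (distribution)
= (A OR NOT C) AND (NOT D OR NOT C)   (absorption)
= A AND NOT D OR NOT C   (distribution)

A AND NOT D OR NOT C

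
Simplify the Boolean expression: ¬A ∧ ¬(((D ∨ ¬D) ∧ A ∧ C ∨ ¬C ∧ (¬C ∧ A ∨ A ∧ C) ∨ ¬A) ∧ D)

¬A ∧ ¬D

¬A ∧ ¬(((D ∨ ¬D) ∧ A ∧ C ∨ ¬C ∧ (¬C ∧ A ∨ A ∧ C) ∨ ¬A) ∧ D)
= ¬A ∧ ¬(((D ∨ ¬D) ∧ A ∧ C ∨ ¬C ∧ A ∨ ¬A) ∧ D)
= ¬A ∧ ¬((A ∧ C ∨ ¬C ∧ A ∨ ¬A) ∧ D)
= ¬A ∧ ¬((A ∨ ¬A) ∧ D)
= ¬A ∧ ¬D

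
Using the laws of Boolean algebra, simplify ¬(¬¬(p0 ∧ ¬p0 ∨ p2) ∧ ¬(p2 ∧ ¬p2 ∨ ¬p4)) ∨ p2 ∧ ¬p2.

¬p2 ∨ ¬p4

¬(¬¬(p0 ∧ ¬p0 ∨ p2) ∧ ¬(p2 ∧ ¬p2 ∨ ¬p4)) ∨ p2 ∧ ¬p2
= ¬(¬¬(p0 ∧ ¬p0 ∨ p2) ∧ ¬¬p4) ∨ p2 ∧ ¬p2   (complement / identity)
= ¬(¬¬p2 ∧ ¬¬p4) ∨ p2 ∧ ¬p2   (complement / identity)
= ¬p2 ∨ ¬p4 ∨ p2 ∧ ¬p2   (De Morgan)
= ¬p2 ∨ ¬p4   (complement / identity)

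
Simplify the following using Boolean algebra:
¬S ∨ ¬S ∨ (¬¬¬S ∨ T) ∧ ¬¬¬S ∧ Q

¬S

¬S ∨ ¬S ∨ (¬¬¬S ∨ T) ∧ ¬¬¬S ∧ Q
= ¬S ∨ ¬S ∨ ¬¬¬S ∧ Q   (absorption)
= ¬S ∨ ¬S ∨ ¬S ∧ Q   (double negation)
= ¬S ∨ ¬S ∧ Q   (idempotence)
= ¬S   (absorption)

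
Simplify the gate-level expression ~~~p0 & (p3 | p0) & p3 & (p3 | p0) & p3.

~p0 & p3

~~~p0 & (p3 | p0) & p3 & (p3 | p0) & p3
= ~~~p0 & (p3 | p0) & p3
= ~~~p0 & p3
= ~p0 & p3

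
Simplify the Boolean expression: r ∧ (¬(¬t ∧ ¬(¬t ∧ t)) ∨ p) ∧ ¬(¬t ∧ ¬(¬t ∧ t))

r ∧ (¬(¬t ∧ ¬(¬t ∧ t)) ∨ p) ∧ ¬(¬t ∧ ¬(¬t ∧ t))
= r ∧ ¬(¬t ∧ ¬(¬t ∧ t))   — absorption
= r ∧ (t ∨ ¬t ∧ t)   — De Morgan
= r ∧ t   — complement / identity

r ∧ t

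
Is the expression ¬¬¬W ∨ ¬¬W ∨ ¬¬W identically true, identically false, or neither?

¬¬¬W ∨ ¬¬W ∨ ¬¬W
= ¬¬¬W ∨ ¬¬W
= ¬W ∨ ¬¬W
= ¬W ∨ W
= True

identically true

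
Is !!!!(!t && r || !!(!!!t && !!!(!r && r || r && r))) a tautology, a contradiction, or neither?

!!!!(!t && r || !!(!!!t && !!!(!r && r || r && r)))
= !!!!(!t && r || !(!!t || !!(!r && r || r && r)))
= !!!!(!t && r || !t && !(!r && r || r && r))
= !!(!t && r || !t && !(!r && r || r && r))
= !!(!t && r || !t && !r)
= !!!t
= !t
This depends on t, so it is not a constant.

neither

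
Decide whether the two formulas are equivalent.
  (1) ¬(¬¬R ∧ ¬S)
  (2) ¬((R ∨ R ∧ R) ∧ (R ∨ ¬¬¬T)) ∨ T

No

E1: ¬(¬¬R ∧ ¬S)
    = ¬R ∨ S   (De Morgan)
E2: ¬((R ∨ R ∧ R) ∧ (R ∨ ¬¬¬T)) ∨ T
    = ¬((R ∨ R ∧ R) ∧ (R ∨ ¬T)) ∨ T   (double negation)
    = ¬((R ∨ R) ∧ (R ∨ ¬T)) ∨ T   (idempotence)
    = ¬(R ∨ R ∧ ¬T) ∨ T   (distribution)
    = ¬R ∨ T   (absorption)
These differ: at R=1, S=1, T=0, E1 = 1 but E2 = 0.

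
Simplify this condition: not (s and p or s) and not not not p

not s and not p

not (s and p or s) and not not not p
= not (s and p or s) and not p   (double negation)
= not s and not p   (absorption)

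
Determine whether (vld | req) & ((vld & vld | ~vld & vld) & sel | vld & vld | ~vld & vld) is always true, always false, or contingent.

contingent

(vld | req) & ((vld & vld | ~vld & vld) & sel | vld & vld | ~vld & vld)
= (vld | req) & (vld & vld | ~vld & vld)   — absorption
= (vld | req) & vld   — distribution
= vld   — absorption
This depends on vld, so it is not a constant.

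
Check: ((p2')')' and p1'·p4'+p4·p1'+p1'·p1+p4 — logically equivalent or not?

No

E1: ((p2')')'
    = p2'
E2: p1'·p4'+p4·p1'+p1'·p1+p4
    = p1'+p1'·p1+p4
    = p1'+p4
These differ: at p1=1, p2=1, p4=1, E1 = 0 but E2 = 1.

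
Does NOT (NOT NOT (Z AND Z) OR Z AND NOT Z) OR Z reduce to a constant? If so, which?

yes, True

NOT (NOT NOT (Z AND Z) OR Z AND NOT Z) OR Z
= NOT (Z AND Z OR Z AND NOT Z) OR Z   (double negation)
= NOT Z OR Z   (distribution)
= TRUE   (complement)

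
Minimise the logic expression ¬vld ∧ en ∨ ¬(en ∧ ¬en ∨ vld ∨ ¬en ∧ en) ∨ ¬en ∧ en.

¬vld

¬vld ∧ en ∨ ¬(en ∧ ¬en ∨ vld ∨ ¬en ∧ en) ∨ ¬en ∧ en
= ¬vld ∧ en ∨ ¬(vld ∨ ¬en ∧ en) ∨ ¬en ∧ en   (complement / identity)
= ¬vld ∧ en ∨ ¬vld ∨ ¬en ∧ en   (complement / identity)
= ¬vld ∨ ¬en ∧ en   (absorption)
= ¬vld   (complement / identity)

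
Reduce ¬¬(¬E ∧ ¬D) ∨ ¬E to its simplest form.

¬E

¬¬(¬E ∧ ¬D) ∨ ¬E
= ¬E ∧ ¬D ∨ ¬E   (double negation)
= ¬E   (absorption)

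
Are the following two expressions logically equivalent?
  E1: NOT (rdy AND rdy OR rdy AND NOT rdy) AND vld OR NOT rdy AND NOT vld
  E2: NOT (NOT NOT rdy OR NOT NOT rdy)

Yes

E1: NOT (rdy AND rdy OR rdy AND NOT rdy) AND vld OR NOT rdy AND NOT vld
    = NOT rdy AND vld OR NOT rdy AND NOT vld   (distribution)
    = NOT rdy   (distribution)
E2: NOT (NOT NOT rdy OR NOT NOT rdy)
    = NOT NOT NOT rdy   (idempotence)
    = NOT rdy   (double negation)
Both reduce to NOT rdy, so they are equivalent.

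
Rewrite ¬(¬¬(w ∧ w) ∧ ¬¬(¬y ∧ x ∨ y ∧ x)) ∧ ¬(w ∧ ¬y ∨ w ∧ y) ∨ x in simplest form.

¬(¬¬(w ∧ w) ∧ ¬¬(¬y ∧ x ∨ y ∧ x)) ∧ ¬(w ∧ ¬y ∨ w ∧ y) ∨ x
= ¬(¬¬(w ∧ w) ∧ ¬¬(¬y ∧ x ∨ y ∧ x)) ∧ ¬w ∨ x   — distribution
= ¬(¬¬w ∧ ¬¬(¬y ∧ x ∨ y ∧ x)) ∧ ¬w ∨ x   — idempotence
= ¬(¬¬w ∧ ¬¬x) ∧ ¬w ∨ x   — distribution
= (¬w ∨ ¬x) ∧ ¬w ∨ x   — De Morgan
= ¬w ∨ x   — absorption

¬w ∨ x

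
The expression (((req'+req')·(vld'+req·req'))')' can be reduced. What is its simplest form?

req'·vld'

(((req'+req')·(vld'+req·req'))')'
= ((req'·(vld'+req·req'))')'   — idempotence
= ((req'·vld')')'   — complement / identity
= req'·vld'   — double negation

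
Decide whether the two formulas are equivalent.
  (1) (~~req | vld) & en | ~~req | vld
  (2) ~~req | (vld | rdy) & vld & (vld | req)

E1: (~~req | vld) & en | ~~req | vld
    = ~~req | vld
    = req | vld
E2: ~~req | (vld | rdy) & vld & (vld | req)
    = ~~req | vld & (vld | req)
    = ~~req | vld
    = req | vld
Both reduce to req | vld, so they are equivalent.

Yes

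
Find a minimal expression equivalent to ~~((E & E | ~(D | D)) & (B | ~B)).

E | ~D

~~((E & E | ~(D | D)) & (B | ~B))
= (E & E | ~(D | D)) & (B | ~B)   [double negation]
= E & E | ~(D | D)   [complement / identity]
= E & E | ~D   [idempotence]
= E | ~D   [idempotence]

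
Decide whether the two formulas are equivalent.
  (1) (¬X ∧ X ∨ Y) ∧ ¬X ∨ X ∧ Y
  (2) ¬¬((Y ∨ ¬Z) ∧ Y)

E1: (¬X ∧ X ∨ Y) ∧ ¬X ∨ X ∧ Y
    = Y ∧ ¬X ∨ X ∧ Y   [complement / identity]
    = Y   [distribution]
E2: ¬¬((Y ∨ ¬Z) ∧ Y)
    = ¬¬Y   [absorption]
    = Y   [double negation]
Both reduce to Y, so they are equivalent.

Yes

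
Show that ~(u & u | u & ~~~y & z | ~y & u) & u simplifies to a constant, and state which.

~(u & u | u & ~~~y & z | ~y & u) & u
= ~(u & u | u & ~y & z | ~y & u) & u   [double negation]
= ~(u & u | (~y & z | ~y) & u) & u   [distribution]
= ~(u & (u | ~y & z | ~y)) & u   [distribution]
= ~(u & (u | ~y)) & u   [absorption]
= ~u & u   [absorption]
= 0   [complement]

0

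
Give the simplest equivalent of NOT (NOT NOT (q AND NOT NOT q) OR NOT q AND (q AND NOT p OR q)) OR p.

NOT (NOT NOT (q AND NOT NOT q) OR NOT q AND (q AND NOT p OR q)) OR p
= NOT (q AND NOT NOT q OR NOT q AND (q AND NOT p OR q)) OR p   [double negation]
= NOT (q AND NOT NOT q OR NOT q AND q) OR p   [absorption]
= NOT (q AND q OR NOT q AND q) OR p   [double negation]
= NOT q OR p   [distribution]

NOT q OR p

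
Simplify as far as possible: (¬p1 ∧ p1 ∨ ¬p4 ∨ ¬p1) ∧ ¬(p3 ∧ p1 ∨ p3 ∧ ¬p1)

(¬p1 ∧ p1 ∨ ¬p4 ∨ ¬p1) ∧ ¬(p3 ∧ p1 ∨ p3 ∧ ¬p1)
= (¬p4 ∨ ¬p1) ∧ ¬(p3 ∧ p1 ∨ p3 ∧ ¬p1)   (complement / identity)
= (¬p4 ∨ ¬p1) ∧ ¬p3   (distribution)

(¬p4 ∨ ¬p1) ∧ ¬p3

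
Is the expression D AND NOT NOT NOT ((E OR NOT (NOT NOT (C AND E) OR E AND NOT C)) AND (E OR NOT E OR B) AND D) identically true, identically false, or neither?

identically false

D AND NOT NOT NOT ((E OR NOT (NOT NOT (C AND E) OR E AND NOT C)) AND (E OR NOT E OR B) AND D)
= D AND NOT NOT NOT ((E OR NOT (C AND E OR E AND NOT C)) AND (E OR NOT E OR B) AND D)   — double negation
= D AND NOT NOT NOT ((E OR NOT E) AND (E OR NOT E OR B) AND D)   — distribution
= D AND NOT ((E OR NOT E) AND (E OR NOT E OR B) AND D)   — double negation
= D AND NOT ((E OR NOT E) AND D)   — absorption
= D AND NOT D   — complement / identity
= FALSE   — complement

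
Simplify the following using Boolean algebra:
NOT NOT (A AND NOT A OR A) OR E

NOT NOT (A AND NOT A OR A) OR E
= NOT NOT A OR E   — complement / identity
= A OR E   — double negation

A OR E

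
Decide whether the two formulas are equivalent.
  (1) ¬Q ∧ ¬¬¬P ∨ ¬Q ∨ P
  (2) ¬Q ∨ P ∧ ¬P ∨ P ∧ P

E1: ¬Q ∧ ¬¬¬P ∨ ¬Q ∨ P
    = ¬Q ∧ ¬P ∨ ¬Q ∨ P   [double negation]
    = ¬Q ∨ P   [absorption]
E2: ¬Q ∨ P ∧ ¬P ∨ P ∧ P
    = ¬Q ∨ P   [distribution]
Both reduce to ¬Q ∨ P, so they are equivalent.

Yes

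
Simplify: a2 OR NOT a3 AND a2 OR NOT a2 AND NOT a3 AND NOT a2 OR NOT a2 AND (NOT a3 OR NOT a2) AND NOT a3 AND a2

a2 OR NOT a3

a2 OR NOT a3 AND a2 OR NOT a2 AND NOT a3 AND NOT a2 OR NOT a2 AND (NOT a3 OR NOT a2) AND NOT a3 AND a2
= a2 OR NOT a3 AND a2 OR NOT a2 AND NOT a3 AND NOT a2 OR NOT a2 AND NOT a3 AND a2   (absorption)
= a2 OR NOT a3 AND a2 OR NOT a2 AND NOT a3   (distribution)
= a2 OR NOT a3   (distribution)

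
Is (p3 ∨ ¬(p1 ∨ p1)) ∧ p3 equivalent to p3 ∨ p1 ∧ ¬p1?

E1: (p3 ∨ ¬(p1 ∨ p1)) ∧ p3
    = (p3 ∨ ¬p1) ∧ p3   [idempotence]
    = p3   [absorption]
E2: p3 ∨ p1 ∧ ¬p1
    = p3   [complement / identity]
Both reduce to p3, so they are equivalent.

Yes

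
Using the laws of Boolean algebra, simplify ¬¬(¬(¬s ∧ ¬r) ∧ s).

¬¬(¬(¬s ∧ ¬r) ∧ s)
= ¬¬((s ∨ r) ∧ s)   — De Morgan
= (s ∨ r) ∧ s   — double negation
= s   — absorption

s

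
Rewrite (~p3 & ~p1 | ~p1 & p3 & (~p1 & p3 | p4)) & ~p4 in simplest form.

~p1 & ~p4

(~p3 & ~p1 | ~p1 & p3 & (~p1 & p3 | p4)) & ~p4
= (~p3 & ~p1 | ~p1 & p3) & ~p4
= ~p1 & ~p4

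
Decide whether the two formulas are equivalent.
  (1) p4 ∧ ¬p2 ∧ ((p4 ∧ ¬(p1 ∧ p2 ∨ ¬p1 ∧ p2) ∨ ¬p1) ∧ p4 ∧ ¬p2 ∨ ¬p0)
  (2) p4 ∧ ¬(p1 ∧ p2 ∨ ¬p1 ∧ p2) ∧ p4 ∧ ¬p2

Yes

E1: p4 ∧ ¬p2 ∧ ((p4 ∧ ¬(p1 ∧ p2 ∨ ¬p1 ∧ p2) ∨ ¬p1) ∧ p4 ∧ ¬p2 ∨ ¬p0)
    = p4 ∧ ¬p2 ∧ ((p4 ∧ ¬p2 ∨ ¬p1) ∧ p4 ∧ ¬p2 ∨ ¬p0)
    = p4 ∧ ¬p2 ∧ (p4 ∧ ¬p2 ∨ ¬p0)
    = p4 ∧ ¬p2
E2: p4 ∧ ¬(p1 ∧ p2 ∨ ¬p1 ∧ p2) ∧ p4 ∧ ¬p2
    = p4 ∧ ¬p2 ∧ p4 ∧ ¬p2
    = p4 ∧ ¬p2
Both reduce to p4 ∧ ¬p2, so they are equivalent.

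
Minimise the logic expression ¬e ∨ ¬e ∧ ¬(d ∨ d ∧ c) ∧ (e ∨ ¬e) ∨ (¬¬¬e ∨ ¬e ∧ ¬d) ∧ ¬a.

¬e

¬e ∨ ¬e ∧ ¬(d ∨ d ∧ c) ∧ (e ∨ ¬e) ∨ (¬¬¬e ∨ ¬e ∧ ¬d) ∧ ¬a
= ¬e ∨ ¬e ∧ ¬(d ∨ d ∧ c) ∧ (e ∨ ¬e) ∨ (¬e ∨ ¬e ∧ ¬d) ∧ ¬a   [double negation]
= ¬e ∨ ¬e ∧ ¬d ∧ (e ∨ ¬e) ∨ (¬e ∨ ¬e ∧ ¬d) ∧ ¬a   [absorption]
= ¬e ∨ ¬e ∧ ¬d ∨ (¬e ∨ ¬e ∧ ¬d) ∧ ¬a   [complement / identity]
= ¬e ∨ ¬e ∧ ¬d   [absorption]
= ¬e   [absorption]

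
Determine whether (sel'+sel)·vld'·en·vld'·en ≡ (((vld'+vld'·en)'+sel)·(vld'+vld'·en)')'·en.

E1: (sel'+sel)·vld'·en·vld'·en
    = vld'·en·vld'·en   (complement / identity)
    = vld'·en   (idempotence)
E2: (((vld'+vld'·en)'+sel)·(vld'+vld'·en)')'·en
    = ((vld'+vld'·en)')'·en   (absorption)
    = ((vld')')'·en   (absorption)
    = vld'·en   (double negation)
Both reduce to vld'·en, so they are equivalent.

Yes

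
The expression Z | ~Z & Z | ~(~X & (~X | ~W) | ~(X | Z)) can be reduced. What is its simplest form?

Z | X

Z | ~Z & Z | ~(~X & (~X | ~W) | ~(X | Z))
= Z | ~Z & Z | ~(~X | ~(X | Z))   [absorption]
= Z | ~Z & Z | X & (X | Z)   [De Morgan]
= Z | X & (X | Z)   [complement / identity]
= Z | X   [absorption]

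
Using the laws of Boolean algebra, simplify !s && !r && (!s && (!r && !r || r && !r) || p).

!s && !r

!s && !r && (!s && (!r && !r || r && !r) || p)
= !s && !r && (!s && !r || p)   (distribution)
= !s && !r   (absorption)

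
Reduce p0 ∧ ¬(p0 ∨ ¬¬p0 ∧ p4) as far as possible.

p0 ∧ ¬(p0 ∨ ¬¬p0 ∧ p4)
= p0 ∧ ¬(p0 ∨ p0 ∧ p4)   — double negation
= p0 ∧ ¬p0   — absorption
= False   — complement

False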